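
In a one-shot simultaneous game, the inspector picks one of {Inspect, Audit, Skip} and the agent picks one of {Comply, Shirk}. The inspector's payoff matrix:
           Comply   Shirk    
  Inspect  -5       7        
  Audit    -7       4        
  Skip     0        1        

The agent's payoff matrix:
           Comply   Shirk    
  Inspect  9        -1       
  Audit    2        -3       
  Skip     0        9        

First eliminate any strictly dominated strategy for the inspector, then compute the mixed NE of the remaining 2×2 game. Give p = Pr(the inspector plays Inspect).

The inspector's strategy Audit is strictly dominated by Inspect: -5 > -7 and 7 > 4. Eliminate Audit.
Set the agent's expected payoff from Comply equal to that from Shirk:
  the agent's payoff to Comply: p·9 + (1−p)·0 = 9p
  the agent's payoff to Shirk: p·(-1) + (1−p)·9 = -10p + 9
  9p = -10p + 9  ⇒  19p = 9  ⇒  p = 9/19.

p = 9/19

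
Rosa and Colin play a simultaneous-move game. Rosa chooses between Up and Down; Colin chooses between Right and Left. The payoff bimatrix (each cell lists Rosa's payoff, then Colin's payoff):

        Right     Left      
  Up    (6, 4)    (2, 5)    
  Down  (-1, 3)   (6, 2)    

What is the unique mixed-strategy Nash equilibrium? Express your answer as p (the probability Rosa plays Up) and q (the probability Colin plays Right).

Set Colin's expected payoff from Right equal to that from Left:
  Colin's expected payoff from Right: p·4 + (1−p)·3 = p + 3
  Colin's expected payoff from Left: p·5 + (1−p)·2 = 3p + 2
  p + 3 = 3p + 2  ⇒  -2p = -1  ⇒  p = 1/2.
Colin's mix must leave Rosa indifferent between Up and Down.
  Rosa's expected payoff from Up: q·6 + (1−q)·2 = 4q + 2
  Rosa's expected payoff from Down: q·(-1) + (1−q)·6 = -7q + 6
  4q + 2 = -7q + 6  ⇒  11q = 4  ⇒  q = 4/11.

p = 1/2, q = 4/11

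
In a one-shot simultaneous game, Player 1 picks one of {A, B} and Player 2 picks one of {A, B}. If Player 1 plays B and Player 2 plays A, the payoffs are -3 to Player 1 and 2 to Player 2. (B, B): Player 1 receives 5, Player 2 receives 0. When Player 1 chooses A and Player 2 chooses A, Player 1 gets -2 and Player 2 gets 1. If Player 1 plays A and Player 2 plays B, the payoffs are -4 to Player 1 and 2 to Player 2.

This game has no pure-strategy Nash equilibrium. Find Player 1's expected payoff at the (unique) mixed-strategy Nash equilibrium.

-11/5

In a mixed equilibrium Player 1 is indifferent between A and B; this condition fixes q.
  Player 1's expected payoff from A: q·(-2) + (1−q)·(-4) = 2q - 4
  Player 1's expected payoff from B: q·(-3) + (1−q)·5 = -8q + 5
  2q - 4 = -8q + 5  ⇒  10q = 9  ⇒  q = 9/10.
At equilibrium Player 1 is indifferent across rows, so Player 1's payoff equals the payoff from A: (9/10)·(-2) + (1/10)·(-4) = -11/5.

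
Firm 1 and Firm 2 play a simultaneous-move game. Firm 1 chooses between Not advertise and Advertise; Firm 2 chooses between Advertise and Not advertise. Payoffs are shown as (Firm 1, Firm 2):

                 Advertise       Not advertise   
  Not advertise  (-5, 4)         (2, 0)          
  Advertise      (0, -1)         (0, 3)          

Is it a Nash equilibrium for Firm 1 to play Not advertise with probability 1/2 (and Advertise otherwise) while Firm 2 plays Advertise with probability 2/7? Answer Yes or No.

Yes

Check Firm 2's indifference given Firm 1's mix p = 1/2:
  payoff from Advertise = 3/2; payoff from Not advertise = 3/2 — equal.
Check Firm 1's indifference given Firm 2's mix q = 2/7:
  payoff from Not advertise = 0; payoff from Advertise = 0 — equal.
Both players are indifferent, so neither can profitably deviate.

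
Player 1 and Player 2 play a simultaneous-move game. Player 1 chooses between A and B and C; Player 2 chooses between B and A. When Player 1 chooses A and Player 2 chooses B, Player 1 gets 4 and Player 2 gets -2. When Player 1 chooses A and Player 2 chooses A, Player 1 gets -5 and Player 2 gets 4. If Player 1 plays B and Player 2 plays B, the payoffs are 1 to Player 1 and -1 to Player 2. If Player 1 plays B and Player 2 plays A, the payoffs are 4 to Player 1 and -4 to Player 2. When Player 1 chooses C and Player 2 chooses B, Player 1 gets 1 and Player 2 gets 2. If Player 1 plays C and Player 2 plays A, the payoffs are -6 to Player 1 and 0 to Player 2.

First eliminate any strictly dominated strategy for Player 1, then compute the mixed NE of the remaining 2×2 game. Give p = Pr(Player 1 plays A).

Player 1's strategy C is strictly dominated by A: 4 > 1 and -5 > -6. Eliminate C.
Set Player 2's expected payoff from B equal to that from A:
  Player 2's expected payoff from B: p·(-2) + (1−p)·(-1) = -p - 1
  Player 2's expected payoff from A: p·4 + (1−p)·(-4) = 8p - 4
  -p - 1 = 8p - 4  ⇒  -9p = -3  ⇒  p = 1/3.

p = 1/3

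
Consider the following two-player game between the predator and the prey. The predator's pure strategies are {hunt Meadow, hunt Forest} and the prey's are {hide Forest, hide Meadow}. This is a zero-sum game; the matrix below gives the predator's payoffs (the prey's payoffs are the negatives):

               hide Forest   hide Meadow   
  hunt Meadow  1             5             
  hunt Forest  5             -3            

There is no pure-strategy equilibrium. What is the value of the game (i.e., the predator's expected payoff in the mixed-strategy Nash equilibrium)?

For the predator to be willing to mix, the predator must be indifferent between hunt Meadow and hunt Forest, which pins down the prey's mix.
  the predator's payoff from hunt Meadow: q·1 + (1−q)·5 = -4q + 5
  the predator's payoff from hunt Forest: q·5 + (1−q)·(-3) = 8q - 3
  -4q + 5 = 8q - 3  ⇒  -12q = -8  ⇒  q = 2/3.
The value is the predator's expected payoff against this mix (using hunt Meadow): (2/3)·1 + (1/3)·5 = 7/3.

v = 7/3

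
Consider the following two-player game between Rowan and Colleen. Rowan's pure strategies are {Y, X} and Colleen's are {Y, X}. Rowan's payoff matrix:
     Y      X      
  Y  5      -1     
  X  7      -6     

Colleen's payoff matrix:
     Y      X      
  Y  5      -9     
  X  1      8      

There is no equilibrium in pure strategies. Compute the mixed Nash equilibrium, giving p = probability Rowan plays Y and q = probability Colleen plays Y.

p = 1/3, q = 5/7

Rowan's mix must leave Colleen indifferent between Y and X.
  Colleen's payoff from Y: p·5 + (1−p)·1 = 4p + 1
  Colleen's payoff from X: p·(-9) + (1−p)·8 = -17p + 8
  4p + 1 = -17p + 8  ⇒  21p = 7  ⇒  p = 1/3.
In a mixed equilibrium Rowan is indifferent between Y and X; this condition fixes q.
  Rowan's expected payoff from Y: q·5 + (1−q)·(-1) = 6q - 1
  Rowan's expected payoff from X: q·7 + (1−q)·(-6) = 13q - 6
  6q - 1 = 13q - 6  ⇒  -7q = -5  ⇒  q = 5/7.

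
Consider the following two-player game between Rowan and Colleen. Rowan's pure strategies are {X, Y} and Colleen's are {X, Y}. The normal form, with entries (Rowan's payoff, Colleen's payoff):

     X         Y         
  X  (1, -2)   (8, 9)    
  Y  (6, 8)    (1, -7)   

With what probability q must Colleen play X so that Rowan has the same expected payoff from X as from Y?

q = 7/12

In a mixed equilibrium Rowan is indifferent between X and Y; this condition fixes q.
  Rowan's payoff to X: q·1 + (1−q)·8 = -7q + 8
  Rowan's payoff to Y: q·6 + (1−q)·1 = 5q + 1
  -7q + 8 = 5q + 1  ⇒  -12q = -7  ⇒  q = 7/12.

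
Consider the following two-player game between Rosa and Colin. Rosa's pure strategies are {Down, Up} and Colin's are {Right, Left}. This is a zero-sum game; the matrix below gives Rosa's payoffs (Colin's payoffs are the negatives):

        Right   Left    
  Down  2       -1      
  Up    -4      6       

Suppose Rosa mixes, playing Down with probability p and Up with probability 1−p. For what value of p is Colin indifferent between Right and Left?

In a mixed equilibrium Colin is indifferent between Right and Left; this condition fixes p.
  Colin's payoff to Right: p·(-2) + (1−p)·4 = -6p + 4
  Colin's payoff to Left: p·1 + (1−p)·(-6) = 7p - 6
  -6p + 4 = 7p - 6  ⇒  -13p = -10  ⇒  p = 10/13.

p = 10/13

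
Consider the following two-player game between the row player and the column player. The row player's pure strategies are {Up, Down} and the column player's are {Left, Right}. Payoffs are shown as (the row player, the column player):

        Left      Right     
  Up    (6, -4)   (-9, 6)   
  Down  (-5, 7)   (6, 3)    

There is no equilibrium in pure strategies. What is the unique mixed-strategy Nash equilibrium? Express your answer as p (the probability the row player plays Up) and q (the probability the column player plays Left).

p = 2/7, q = 15/26

The row player's mix must leave the column player indifferent between Left and Right.
  the column player's expected payoff from Left: p·(-4) + (1−p)·7 = -11p + 7
  the column player's expected payoff from Right: p·6 + (1−p)·3 = 3p + 3
  -11p + 7 = 3p + 3  ⇒  -14p = -4  ⇒  p = 2/7.
In a mixed equilibrium the row player is indifferent between Up and Down; this condition fixes q.
  the row player's payoff from Up: q·6 + (1−q)·(-9) = 15q - 9
  the row player's payoff from Down: q·(-5) + (1−q)·6 = -11q + 6
  15q - 9 = -11q + 6  ⇒  26q = 15  ⇒  q = 15/26.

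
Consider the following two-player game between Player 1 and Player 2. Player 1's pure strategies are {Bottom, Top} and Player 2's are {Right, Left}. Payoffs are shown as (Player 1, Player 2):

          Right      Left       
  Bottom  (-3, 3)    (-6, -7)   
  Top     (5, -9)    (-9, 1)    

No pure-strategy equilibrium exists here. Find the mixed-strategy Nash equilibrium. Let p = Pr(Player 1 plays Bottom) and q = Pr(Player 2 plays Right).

p = 1/2, q = 3/11

In a mixed equilibrium Player 2 is indifferent between Right and Left; this condition fixes p.
  Player 2's payoff to Right: p·3 + (1−p)·(-9) = 12p - 9
  Player 2's payoff to Left: p·(-7) + (1−p)·1 = -8p + 1
  12p - 9 = -8p + 1  ⇒  20p = 10  ⇒  p = 1/2.
For Player 1 to be willing to mix, Player 1 must be indifferent between Bottom and Top, which pins down Player 2's mix.
  Player 1's expected payoff from Bottom: q·(-3) + (1−q)·(-6) = 3q - 6
  Player 1's expected payoff from Top: q·5 + (1−q)·(-9) = 14q - 9
  3q - 6 = 14q - 9  ⇒  -11q = -3  ⇒  q = 3/11.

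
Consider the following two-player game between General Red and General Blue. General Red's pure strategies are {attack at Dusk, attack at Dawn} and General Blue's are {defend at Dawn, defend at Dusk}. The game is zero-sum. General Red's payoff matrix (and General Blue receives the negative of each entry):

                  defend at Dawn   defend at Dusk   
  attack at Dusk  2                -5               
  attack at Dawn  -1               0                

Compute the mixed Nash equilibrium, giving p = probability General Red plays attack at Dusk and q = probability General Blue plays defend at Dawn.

For General Blue to be willing to mix, General Blue must be indifferent between defend at Dawn and defend at Dusk, which pins down General Red's mix.
  General Blue's payoff from defend at Dawn: p·(-2) + (1−p)·1 = -3p + 1
  General Blue's payoff from defend at Dusk: p·5 + (1−p)·0 = 5p
  -3p + 1 = 5p  ⇒  -8p = -1  ⇒  p = 1/8.
General Blue's mix must leave General Red indifferent between attack at Dusk and attack at Dawn.
  General Red's payoff to attack at Dusk: q·2 + (1−q)·(-5) = 7q - 5
  General Red's payoff to attack at Dawn: q·(-1) + (1−q)·0 = -q
  7q - 5 = -q  ⇒  8q = 5  ⇒  q = 5/8.

p = 1/8, q = 5/8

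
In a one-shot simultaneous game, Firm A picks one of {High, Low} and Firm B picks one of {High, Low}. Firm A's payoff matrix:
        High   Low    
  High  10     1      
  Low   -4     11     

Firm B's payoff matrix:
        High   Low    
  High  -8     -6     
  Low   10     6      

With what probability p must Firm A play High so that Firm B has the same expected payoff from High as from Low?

p = 2/3

For Firm B to be willing to mix, Firm B must be indifferent between High and Low, which pins down Firm A's mix.
  Firm B's expected payoff from High: p·(-8) + (1−p)·10 = -18p + 10
  Firm B's expected payoff from Low: p·(-6) + (1−p)·6 = -12p + 6
  -18p + 10 = -12p + 6  ⇒  -6p = -4  ⇒  p = 2/3.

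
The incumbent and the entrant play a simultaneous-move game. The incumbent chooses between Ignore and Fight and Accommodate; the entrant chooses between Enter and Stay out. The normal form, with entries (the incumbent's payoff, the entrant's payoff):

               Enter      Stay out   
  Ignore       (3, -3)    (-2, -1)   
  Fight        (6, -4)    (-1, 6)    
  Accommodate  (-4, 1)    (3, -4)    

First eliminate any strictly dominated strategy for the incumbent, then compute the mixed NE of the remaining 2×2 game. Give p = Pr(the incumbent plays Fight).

p = 1/3

The incumbent's strategy Ignore is strictly dominated by Fight: 6 > 3 and -1 > -2. Eliminate Ignore.
The entrant's indifference between Enter and Stay out determines the incumbent's mixing probability p:
  the entrant's payoff to Enter: p·(-4) + (1−p)·1 = -5p + 1
  the entrant's payoff to Stay out: p·6 + (1−p)·(-4) = 10p - 4
  -5p + 1 = 10p - 4  ⇒  -15p = -5  ⇒  p = 1/3.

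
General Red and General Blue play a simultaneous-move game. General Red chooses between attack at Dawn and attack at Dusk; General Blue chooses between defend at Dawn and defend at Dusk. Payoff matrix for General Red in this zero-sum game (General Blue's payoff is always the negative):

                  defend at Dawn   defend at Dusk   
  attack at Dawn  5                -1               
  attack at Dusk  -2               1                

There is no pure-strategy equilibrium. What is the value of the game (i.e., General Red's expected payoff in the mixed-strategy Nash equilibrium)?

v = 1/3

General Blue's mix must leave General Red indifferent between attack at Dawn and attack at Dusk.
  General Red's payoff from attack at Dawn: q·5 + (1−q)·(-1) = 6q - 1
  General Red's payoff from attack at Dusk: q·(-2) + (1−q)·1 = -3q + 1
  6q - 1 = -3q + 1  ⇒  9q = 2  ⇒  q = 2/9.
The value is General Red's expected payoff against this mix (using attack at Dawn): (2/9)·5 + (7/9)·(-1) = 1/3.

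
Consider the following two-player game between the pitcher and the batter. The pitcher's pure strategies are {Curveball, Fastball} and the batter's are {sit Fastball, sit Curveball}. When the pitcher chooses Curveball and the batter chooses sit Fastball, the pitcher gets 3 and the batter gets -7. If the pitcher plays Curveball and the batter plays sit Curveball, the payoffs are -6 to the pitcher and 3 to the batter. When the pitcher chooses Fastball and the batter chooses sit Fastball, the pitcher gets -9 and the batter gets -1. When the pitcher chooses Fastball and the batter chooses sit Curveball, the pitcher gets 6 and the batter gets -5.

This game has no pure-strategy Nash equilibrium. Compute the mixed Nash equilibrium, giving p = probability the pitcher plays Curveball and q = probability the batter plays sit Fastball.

p = 2/7, q = 1/2

The batter's indifference between sit Fastball and sit Curveball determines the pitcher's mixing probability p:
  the batter's expected payoff from sit Fastball: p·(-7) + (1−p)·(-1) = -6p - 1
  the batter's expected payoff from sit Curveball: p·3 + (1−p)·(-5) = 8p - 5
  -6p - 1 = 8p - 5  ⇒  -14p = -4  ⇒  p = 2/7.
For the pitcher to be willing to mix, the pitcher must be indifferent between Curveball and Fastball, which pins down the batter's mix.
  the pitcher's expected payoff from Curveball: q·3 + (1−q)·(-6) = 9q - 6
  the pitcher's expected payoff from Fastball: q·(-9) + (1−q)·6 = -15q + 6
  9q - 6 = -15q + 6  ⇒  24q = 12  ⇒  q = 1/2.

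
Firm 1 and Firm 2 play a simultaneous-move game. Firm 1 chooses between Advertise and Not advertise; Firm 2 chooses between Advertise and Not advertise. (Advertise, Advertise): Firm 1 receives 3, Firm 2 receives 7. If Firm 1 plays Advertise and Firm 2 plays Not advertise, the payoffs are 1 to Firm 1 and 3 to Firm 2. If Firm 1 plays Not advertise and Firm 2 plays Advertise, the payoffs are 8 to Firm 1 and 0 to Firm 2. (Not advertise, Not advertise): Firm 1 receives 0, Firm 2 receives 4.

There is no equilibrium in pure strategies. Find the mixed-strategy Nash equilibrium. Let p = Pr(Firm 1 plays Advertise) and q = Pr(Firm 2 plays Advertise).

p = 1/2, q = 1/6

For Firm 2 to be willing to mix, Firm 2 must be indifferent between Advertise and Not advertise, which pins down Firm 1's mix.
  Firm 2's payoff to Advertise: p·7 + (1−p)·0 = 7p
  Firm 2's payoff to Not advertise: p·3 + (1−p)·4 = -p + 4
  7p = -p + 4  ⇒  8p = 4  ⇒  p = 1/2.
Firm 1's indifference between Advertise and Not advertise determines Firm 2's mixing probability q:
  Firm 1's payoff from Advertise: q·3 + (1−q)·1 = 2q + 1
  Firm 1's payoff from Not advertise: q·8 + (1−q)·0 = 8q
  2q + 1 = 8q  ⇒  -6q = -1  ⇒  q = 1/6.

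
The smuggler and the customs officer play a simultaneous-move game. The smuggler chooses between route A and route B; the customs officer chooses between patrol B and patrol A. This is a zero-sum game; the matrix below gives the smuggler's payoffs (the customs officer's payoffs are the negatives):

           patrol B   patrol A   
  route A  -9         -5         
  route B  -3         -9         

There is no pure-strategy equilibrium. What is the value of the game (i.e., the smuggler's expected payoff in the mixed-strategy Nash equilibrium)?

In a mixed equilibrium the smuggler is indifferent between route A and route B; this condition fixes q.
  the smuggler's expected payoff from route A: q·(-9) + (1−q)·(-5) = -4q - 5
  the smuggler's expected payoff from route B: q·(-3) + (1−q)·(-9) = 6q - 9
  -4q - 5 = 6q - 9  ⇒  -10q = -4  ⇒  q = 2/5.
The value is the smuggler's expected payoff against this mix (using route A): (2/5)·(-9) + (3/5)·(-5) = -33/5.

v = -33/5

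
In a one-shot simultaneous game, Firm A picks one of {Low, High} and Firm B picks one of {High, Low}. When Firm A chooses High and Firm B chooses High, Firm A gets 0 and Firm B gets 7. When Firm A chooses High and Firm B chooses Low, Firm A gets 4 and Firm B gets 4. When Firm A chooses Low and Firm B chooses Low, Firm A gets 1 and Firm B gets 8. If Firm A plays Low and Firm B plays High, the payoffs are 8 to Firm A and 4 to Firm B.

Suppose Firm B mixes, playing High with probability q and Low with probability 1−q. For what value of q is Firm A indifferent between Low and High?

Firm A's indifference between Low and High determines Firm B's mixing probability q:
  Firm A's payoff to Low: q·8 + (1−q)·1 = 7q + 1
  Firm A's payoff to High: q·0 + (1−q)·4 = -4q + 4
  7q + 1 = -4q + 4  ⇒  11q = 3  ⇒  q = 3/11.

q = 3/11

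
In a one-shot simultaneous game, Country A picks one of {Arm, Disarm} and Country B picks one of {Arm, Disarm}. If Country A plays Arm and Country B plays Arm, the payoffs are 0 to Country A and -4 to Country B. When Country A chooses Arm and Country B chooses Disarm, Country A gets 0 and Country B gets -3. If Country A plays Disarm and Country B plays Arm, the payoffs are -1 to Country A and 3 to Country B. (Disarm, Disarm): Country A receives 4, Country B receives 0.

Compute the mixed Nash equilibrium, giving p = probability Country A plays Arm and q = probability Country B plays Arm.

p = 3/4, q = 4/5

Country A's mix must leave Country B indifferent between Arm and Disarm.
  Country B's expected payoff from Arm: p·(-4) + (1−p)·3 = -7p + 3
  Country B's expected payoff from Disarm: p·(-3) + (1−p)·0 = -3p
  -7p + 3 = -3p  ⇒  -4p = -3  ⇒  p = 3/4.
For Country A to be willing to mix, Country A must be indifferent between Arm and Disarm, which pins down Country B's mix.
  Country A's payoff to Arm: q·0 + (1−q)·0 = 0
  Country A's payoff to Disarm: q·(-1) + (1−q)·4 = -5q + 4
  0 = -5q + 4  ⇒  5q = 4  ⇒  q = 4/5.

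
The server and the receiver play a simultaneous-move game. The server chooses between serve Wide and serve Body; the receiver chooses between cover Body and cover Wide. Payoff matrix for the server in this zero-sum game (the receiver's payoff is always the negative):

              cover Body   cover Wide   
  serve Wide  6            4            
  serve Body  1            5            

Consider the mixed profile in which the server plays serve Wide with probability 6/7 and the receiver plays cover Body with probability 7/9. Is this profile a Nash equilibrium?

No

Given the server's mix p = 6/7, the receiver's payoff from cover Body is -37/7 but from cover Wide is -29/7. The receiver strictly prefers cover Wide, so the receiver would not mix.
So the proposed profile is not a Nash equilibrium.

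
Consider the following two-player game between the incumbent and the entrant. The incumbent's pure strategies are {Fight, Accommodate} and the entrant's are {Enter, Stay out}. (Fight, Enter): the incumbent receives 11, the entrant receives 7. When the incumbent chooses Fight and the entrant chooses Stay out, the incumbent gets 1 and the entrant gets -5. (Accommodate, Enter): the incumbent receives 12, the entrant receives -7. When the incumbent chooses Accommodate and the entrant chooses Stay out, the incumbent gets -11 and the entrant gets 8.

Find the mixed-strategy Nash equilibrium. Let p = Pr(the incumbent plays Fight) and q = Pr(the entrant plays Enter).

Set the entrant's expected payoff from Enter equal to that from Stay out:
  the entrant's payoff from Enter: p·7 + (1−p)·(-7) = 14p - 7
  the entrant's payoff from Stay out: p·(-5) + (1−p)·8 = -13p + 8
  14p - 7 = -13p + 8  ⇒  27p = 15  ⇒  p = 5/9.
For the incumbent to be willing to mix, the incumbent must be indifferent between Fight and Accommodate, which pins down the entrant's mix.
  the incumbent's payoff from Fight: q·11 + (1−q)·1 = 10q + 1
  the incumbent's payoff from Accommodate: q·12 + (1−q)·(-11) = 23q - 11
  10q + 1 = 23q - 11  ⇒  -13q = -12  ⇒  q = 12/13.

p = 5/9, q = 12/13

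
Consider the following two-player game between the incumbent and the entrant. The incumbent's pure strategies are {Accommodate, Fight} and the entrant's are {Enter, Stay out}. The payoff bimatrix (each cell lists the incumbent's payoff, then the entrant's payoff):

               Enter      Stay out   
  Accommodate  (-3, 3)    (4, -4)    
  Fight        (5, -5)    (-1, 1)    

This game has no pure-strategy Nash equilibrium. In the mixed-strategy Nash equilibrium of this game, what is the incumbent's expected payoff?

In a mixed equilibrium the incumbent is indifferent between Accommodate and Fight; this condition fixes q.
  the incumbent's expected payoff from Accommodate: q·(-3) + (1−q)·4 = -7q + 4
  the incumbent's expected payoff from Fight: q·5 + (1−q)·(-1) = 6q - 1
  -7q + 4 = 6q - 1  ⇒  -13q = -5  ⇒  q = 5/13.
At equilibrium the incumbent is indifferent across rows, so the incumbent's payoff equals the payoff from Accommodate: (5/13)·(-3) + (8/13)·4 = 17/13.

17/13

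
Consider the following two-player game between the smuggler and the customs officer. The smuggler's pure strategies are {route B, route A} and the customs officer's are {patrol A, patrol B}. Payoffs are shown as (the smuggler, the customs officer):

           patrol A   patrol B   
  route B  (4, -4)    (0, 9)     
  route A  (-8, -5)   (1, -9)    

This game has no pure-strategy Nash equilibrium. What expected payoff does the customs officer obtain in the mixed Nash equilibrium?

-81/17

Set the customs officer's expected payoff from patrol A equal to that from patrol B:
  the customs officer's expected payoff from patrol A: p·(-4) + (1−p)·(-5) = p - 5
  the customs officer's expected payoff from patrol B: p·9 + (1−p)·(-9) = 18p - 9
  p - 5 = 18p - 9  ⇒  -17p = -4  ⇒  p = 4/17.
At equilibrium the customs officer is indifferent across columns, so the customs officer's payoff equals the payoff from patrol A: (4/17)·(-4) + (13/17)·(-5) = -81/17.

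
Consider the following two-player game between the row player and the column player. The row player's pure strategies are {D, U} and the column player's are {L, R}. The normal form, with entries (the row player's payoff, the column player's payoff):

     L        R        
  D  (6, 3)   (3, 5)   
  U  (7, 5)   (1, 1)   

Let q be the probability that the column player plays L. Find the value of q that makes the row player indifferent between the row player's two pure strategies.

Set the row player's expected payoff from D equal to that from U:
  the row player's expected payoff from D: q·6 + (1−q)·3 = 3q + 3
  the row player's expected payoff from U: q·7 + (1−q)·1 = 6q + 1
  3q + 3 = 6q + 1  ⇒  -3q = -2  ⇒  q = 2/3.

q = 2/3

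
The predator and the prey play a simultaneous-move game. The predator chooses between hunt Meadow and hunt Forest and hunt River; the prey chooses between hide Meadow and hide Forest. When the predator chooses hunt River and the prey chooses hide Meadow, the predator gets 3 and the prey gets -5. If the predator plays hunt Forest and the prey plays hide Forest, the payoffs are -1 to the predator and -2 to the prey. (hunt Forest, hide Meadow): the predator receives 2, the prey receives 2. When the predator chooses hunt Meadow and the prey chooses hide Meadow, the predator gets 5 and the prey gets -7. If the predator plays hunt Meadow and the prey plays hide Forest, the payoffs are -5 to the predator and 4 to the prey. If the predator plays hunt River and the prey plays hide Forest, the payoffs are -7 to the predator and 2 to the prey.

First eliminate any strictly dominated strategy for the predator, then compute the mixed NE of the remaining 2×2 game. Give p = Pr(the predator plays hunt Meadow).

The predator's strategy hunt River is strictly dominated by hunt Meadow: 5 > 3 and -5 > -7. Eliminate hunt River.
The predator's mix must leave the prey indifferent between hide Meadow and hide Forest.
  the prey's payoff from hide Meadow: p·(-7) + (1−p)·2 = -9p + 2
  the prey's payoff from hide Forest: p·4 + (1−p)·(-2) = 6p - 2
  -9p + 2 = 6p - 2  ⇒  -15p = -4  ⇒  p = 4/15.

p = 4/15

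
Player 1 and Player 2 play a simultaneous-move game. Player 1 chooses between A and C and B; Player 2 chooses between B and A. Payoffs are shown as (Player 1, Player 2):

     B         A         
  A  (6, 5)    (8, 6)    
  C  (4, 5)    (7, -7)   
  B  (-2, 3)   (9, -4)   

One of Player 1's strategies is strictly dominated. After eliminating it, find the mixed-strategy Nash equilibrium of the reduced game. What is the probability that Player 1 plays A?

Player 1's strategy C is strictly dominated by A: 6 > 4 and 8 > 7. Eliminate C.
Set Player 2's expected payoff from B equal to that from A:
  Player 2's payoff to B: p·5 + (1−p)·3 = 2p + 3
  Player 2's payoff to A: p·6 + (1−p)·(-4) = 10p - 4
  2p + 3 = 10p - 4  ⇒  -8p = -7  ⇒  p = 7/8.

p = 7/8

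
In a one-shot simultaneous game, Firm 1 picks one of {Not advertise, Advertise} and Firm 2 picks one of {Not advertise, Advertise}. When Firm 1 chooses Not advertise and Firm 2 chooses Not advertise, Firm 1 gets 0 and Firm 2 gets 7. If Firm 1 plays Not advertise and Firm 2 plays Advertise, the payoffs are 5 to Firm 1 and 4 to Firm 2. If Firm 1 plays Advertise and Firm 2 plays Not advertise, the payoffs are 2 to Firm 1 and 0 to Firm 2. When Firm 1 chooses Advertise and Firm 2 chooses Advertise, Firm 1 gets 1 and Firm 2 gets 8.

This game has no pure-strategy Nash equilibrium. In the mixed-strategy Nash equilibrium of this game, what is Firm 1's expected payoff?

Firm 2's mix must leave Firm 1 indifferent between Not advertise and Advertise.
  Firm 1's expected payoff from Not advertise: q·0 + (1−q)·5 = -5q + 5
  Firm 1's expected payoff from Advertise: q·2 + (1−q)·1 = q + 1
  -5q + 5 = q + 1  ⇒  -6q = -4  ⇒  q = 2/3.
At equilibrium Firm 1 is indifferent across rows, so Firm 1's payoff equals the payoff from Not advertise: (2/3)·0 + (1/3)·5 = 5/3.

5/3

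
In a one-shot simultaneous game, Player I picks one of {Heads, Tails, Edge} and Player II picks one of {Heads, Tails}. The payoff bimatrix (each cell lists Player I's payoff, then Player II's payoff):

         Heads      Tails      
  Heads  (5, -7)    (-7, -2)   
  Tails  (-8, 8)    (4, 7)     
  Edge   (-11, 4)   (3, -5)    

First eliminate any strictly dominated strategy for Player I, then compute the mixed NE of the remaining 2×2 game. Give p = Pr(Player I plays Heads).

p = 1/6

Player I's strategy Edge is strictly dominated by Tails: -8 > -11 and 4 > 3. Eliminate Edge.
In a mixed equilibrium Player II is indifferent between Heads and Tails; this condition fixes p.
  Player II's expected payoff from Heads: p·(-7) + (1−p)·8 = -15p + 8
  Player II's expected payoff from Tails: p·(-2) + (1−p)·7 = -9p + 7
  -15p + 8 = -9p + 7  ⇒  -6p = -1  ⇒  p = 1/6.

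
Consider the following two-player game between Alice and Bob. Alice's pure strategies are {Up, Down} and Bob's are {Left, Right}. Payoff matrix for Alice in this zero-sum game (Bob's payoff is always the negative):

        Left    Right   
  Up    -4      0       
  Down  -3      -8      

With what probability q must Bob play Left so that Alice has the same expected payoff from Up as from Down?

q = 8/9

In a mixed equilibrium Alice is indifferent between Up and Down; this condition fixes q.
  Alice's expected payoff from Up: q·(-4) + (1−q)·0 = -4q
  Alice's expected payoff from Down: q·(-3) + (1−q)·(-8) = 5q - 8
  -4q = 5q - 8  ⇒  -9q = -8  ⇒  q = 8/9.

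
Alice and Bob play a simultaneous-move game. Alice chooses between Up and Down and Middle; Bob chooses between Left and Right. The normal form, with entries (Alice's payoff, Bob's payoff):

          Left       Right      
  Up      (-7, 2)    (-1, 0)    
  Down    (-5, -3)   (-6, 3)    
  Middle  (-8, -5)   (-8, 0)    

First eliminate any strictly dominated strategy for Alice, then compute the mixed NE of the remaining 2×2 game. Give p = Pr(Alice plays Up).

p = 3/4

Alice's strategy Middle is strictly dominated by Down: -5 > -8 and -6 > -8. Eliminate Middle.
Set Bob's expected payoff from Left equal to that from Right:
  Bob's payoff to Left: p·2 + (1−p)·(-3) = 5p - 3
  Bob's payoff to Right: p·0 + (1−p)·3 = -3p + 3
  5p - 3 = -3p + 3  ⇒  8p = 6  ⇒  p = 3/4.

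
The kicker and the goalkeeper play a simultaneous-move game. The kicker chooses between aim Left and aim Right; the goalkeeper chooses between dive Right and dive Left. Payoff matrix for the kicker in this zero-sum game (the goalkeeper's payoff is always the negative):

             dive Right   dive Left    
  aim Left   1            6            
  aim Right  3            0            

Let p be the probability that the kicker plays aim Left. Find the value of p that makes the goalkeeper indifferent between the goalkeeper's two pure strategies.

p = 3/8

Set the goalkeeper's expected payoff from dive Right equal to that from dive Left:
  the goalkeeper's payoff from dive Right: p·(-1) + (1−p)·(-3) = 2p - 3
  the goalkeeper's payoff from dive Left: p·(-6) + (1−p)·0 = -6p
  2p - 3 = -6p  ⇒  8p = 3  ⇒  p = 3/8.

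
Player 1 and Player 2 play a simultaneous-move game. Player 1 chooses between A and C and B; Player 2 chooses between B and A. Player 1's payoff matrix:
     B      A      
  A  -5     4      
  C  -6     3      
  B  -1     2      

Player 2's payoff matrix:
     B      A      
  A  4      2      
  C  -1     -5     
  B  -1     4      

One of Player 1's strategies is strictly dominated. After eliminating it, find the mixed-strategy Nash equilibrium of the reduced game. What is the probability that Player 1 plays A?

Player 1's strategy C is strictly dominated by A: -5 > -6 and 4 > 3. Eliminate C.
For Player 2 to be willing to mix, Player 2 must be indifferent between B and A, which pins down Player 1's mix.
  Player 2's payoff from B: p·4 + (1−p)·(-1) = 5p - 1
  Player 2's payoff from A: p·2 + (1−p)·4 = -2p + 4
  5p - 1 = -2p + 4  ⇒  7p = 5  ⇒  p = 5/7.

p = 5/7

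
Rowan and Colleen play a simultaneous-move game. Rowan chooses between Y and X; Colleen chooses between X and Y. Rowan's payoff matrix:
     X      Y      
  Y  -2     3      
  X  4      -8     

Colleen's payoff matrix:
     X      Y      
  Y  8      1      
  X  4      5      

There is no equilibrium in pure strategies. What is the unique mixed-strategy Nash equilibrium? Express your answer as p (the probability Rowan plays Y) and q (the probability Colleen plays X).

p = 1/8, q = 11/17

In a mixed equilibrium Colleen is indifferent between X and Y; this condition fixes p.
  Colleen's payoff to X: p·8 + (1−p)·4 = 4p + 4
  Colleen's payoff to Y: p·1 + (1−p)·5 = -4p + 5
  4p + 4 = -4p + 5  ⇒  8p = 1  ⇒  p = 1/8.
In a mixed equilibrium Rowan is indifferent between Y and X; this condition fixes q.
  Rowan's expected payoff from Y: q·(-2) + (1−q)·3 = -5q + 3
  Rowan's expected payoff from X: q·4 + (1−q)·(-8) = 12q - 8
  -5q + 3 = 12q - 8  ⇒  -17q = -11  ⇒  q = 11/17.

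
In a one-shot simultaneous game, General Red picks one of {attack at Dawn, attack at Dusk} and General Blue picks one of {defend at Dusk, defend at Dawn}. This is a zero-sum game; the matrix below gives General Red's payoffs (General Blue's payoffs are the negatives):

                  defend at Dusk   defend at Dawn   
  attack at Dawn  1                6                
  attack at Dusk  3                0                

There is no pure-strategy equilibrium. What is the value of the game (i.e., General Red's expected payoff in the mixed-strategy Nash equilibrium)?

Set General Red's expected payoff from attack at Dawn equal to that from attack at Dusk:
  General Red's payoff to attack at Dawn: q·1 + (1−q)·6 = -5q + 6
  General Red's payoff to attack at Dusk: q·3 + (1−q)·0 = 3q
  -5q + 6 = 3q  ⇒  -8q = -6  ⇒  q = 3/4.
The value is General Red's expected payoff against this mix (using attack at Dawn): (3/4)·1 + (1/4)·6 = 9/4.

v = 9/4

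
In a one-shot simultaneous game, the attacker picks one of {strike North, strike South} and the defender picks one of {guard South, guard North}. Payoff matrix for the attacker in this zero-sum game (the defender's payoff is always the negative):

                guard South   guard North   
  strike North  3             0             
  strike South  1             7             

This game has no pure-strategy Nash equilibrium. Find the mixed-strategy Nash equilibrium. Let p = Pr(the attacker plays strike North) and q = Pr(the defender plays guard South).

p = 2/3, q = 7/9

For the defender to be willing to mix, the defender must be indifferent between guard South and guard North, which pins down the attacker's mix.
  the defender's expected payoff from guard South: p·(-3) + (1−p)·(-1) = -2p - 1
  the defender's expected payoff from guard North: p·0 + (1−p)·(-7) = 7p - 7
  -2p - 1 = 7p - 7  ⇒  -9p = -6  ⇒  p = 2/3.
Set the attacker's expected payoff from strike North equal to that from strike South:
  the attacker's expected payoff from strike North: q·3 + (1−q)·0 = 3q
  the attacker's expected payoff from strike South: q·1 + (1−q)·7 = -6q + 7
  3q = -6q + 7  ⇒  9q = 7  ⇒  q = 7/9.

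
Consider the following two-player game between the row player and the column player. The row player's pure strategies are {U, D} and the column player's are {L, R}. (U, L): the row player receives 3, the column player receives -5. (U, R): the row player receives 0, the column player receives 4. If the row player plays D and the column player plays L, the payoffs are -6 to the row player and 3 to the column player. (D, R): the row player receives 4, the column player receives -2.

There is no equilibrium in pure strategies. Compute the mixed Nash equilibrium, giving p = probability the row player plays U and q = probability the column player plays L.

In a mixed equilibrium the column player is indifferent between L and R; this condition fixes p.
  the column player's expected payoff from L: p·(-5) + (1−p)·3 = -8p + 3
  the column player's expected payoff from R: p·4 + (1−p)·(-2) = 6p - 2
  -8p + 3 = 6p - 2  ⇒  -14p = -5  ⇒  p = 5/14.
For the row player to be willing to mix, the row player must be indifferent between U and D, which pins down the column player's mix.
  the row player's payoff from U: q·3 + (1−q)·0 = 3q
  the row player's payoff from D: q·(-6) + (1−q)·4 = -10q + 4
  3q = -10q + 4  ⇒  13q = 4  ⇒  q = 4/13.

p = 5/14, q = 4/13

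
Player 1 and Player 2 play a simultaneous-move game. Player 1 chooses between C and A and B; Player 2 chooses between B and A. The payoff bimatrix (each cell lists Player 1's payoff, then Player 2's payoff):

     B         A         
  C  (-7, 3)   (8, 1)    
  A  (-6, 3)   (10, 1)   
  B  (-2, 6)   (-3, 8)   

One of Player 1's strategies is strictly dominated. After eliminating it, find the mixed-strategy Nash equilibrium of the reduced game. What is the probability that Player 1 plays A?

p = 1/2

Player 1's strategy C is strictly dominated by A: -6 > -7 and 10 > 8. Eliminate C.
Player 1's mix must leave Player 2 indifferent between B and A.
  Player 2's expected payoff from B: p·3 + (1−p)·6 = -3p + 6
  Player 2's expected payoff from A: p·1 + (1−p)·8 = -7p + 8
  -3p + 6 = -7p + 8  ⇒  4p = 2  ⇒  p = 1/2.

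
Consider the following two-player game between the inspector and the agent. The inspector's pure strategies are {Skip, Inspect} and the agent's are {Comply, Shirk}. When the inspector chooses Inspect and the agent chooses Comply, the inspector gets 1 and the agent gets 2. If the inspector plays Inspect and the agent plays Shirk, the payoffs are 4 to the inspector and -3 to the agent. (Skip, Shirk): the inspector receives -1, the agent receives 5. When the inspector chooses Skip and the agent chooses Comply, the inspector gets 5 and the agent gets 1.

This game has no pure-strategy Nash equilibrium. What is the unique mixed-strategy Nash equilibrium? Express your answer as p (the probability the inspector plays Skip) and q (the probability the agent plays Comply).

For the agent to be willing to mix, the agent must be indifferent between Comply and Shirk, which pins down the inspector's mix.
  the agent's payoff from Comply: p·1 + (1−p)·2 = -p + 2
  the agent's payoff from Shirk: p·5 + (1−p)·(-3) = 8p - 3
  -p + 2 = 8p - 3  ⇒  -9p = -5  ⇒  p = 5/9.
In a mixed equilibrium the inspector is indifferent between Skip and Inspect; this condition fixes q.
  the inspector's payoff to Skip: q·5 + (1−q)·(-1) = 6q - 1
  the inspector's payoff to Inspect: q·1 + (1−q)·4 = -3q + 4
  6q - 1 = -3q + 4  ⇒  9q = 5  ⇒  q = 5/9.

p = 5/9, q = 5/9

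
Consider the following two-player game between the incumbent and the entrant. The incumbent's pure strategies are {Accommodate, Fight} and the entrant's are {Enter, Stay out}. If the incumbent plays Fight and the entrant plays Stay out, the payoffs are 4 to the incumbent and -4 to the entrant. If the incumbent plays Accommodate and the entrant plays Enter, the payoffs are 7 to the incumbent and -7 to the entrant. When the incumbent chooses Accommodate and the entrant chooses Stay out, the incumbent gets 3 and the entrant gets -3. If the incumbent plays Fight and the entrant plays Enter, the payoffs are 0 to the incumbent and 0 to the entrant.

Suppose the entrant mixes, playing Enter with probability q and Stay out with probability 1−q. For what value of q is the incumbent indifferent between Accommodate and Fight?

The incumbent's indifference between Accommodate and Fight determines the entrant's mixing probability q:
  the incumbent's payoff from Accommodate: q·7 + (1−q)·3 = 4q + 3
  the incumbent's payoff from Fight: q·0 + (1−q)·4 = -4q + 4
  4q + 3 = -4q + 4  ⇒  8q = 1  ⇒  q = 1/8.

q = 1/8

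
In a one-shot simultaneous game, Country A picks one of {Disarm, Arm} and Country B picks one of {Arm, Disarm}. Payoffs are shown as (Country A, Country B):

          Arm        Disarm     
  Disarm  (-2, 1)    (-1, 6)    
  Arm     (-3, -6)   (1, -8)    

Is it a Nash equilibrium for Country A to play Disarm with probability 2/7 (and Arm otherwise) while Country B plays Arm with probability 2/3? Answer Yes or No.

Yes

Check Country B's indifference given Country A's mix p = 2/7:
  payoff from Arm = -4; payoff from Disarm = -4 — equal.
Check Country A's indifference given Country B's mix q = 2/3:
  payoff from Disarm = -5/3; payoff from Arm = -5/3 — equal.
Both players are indifferent, so neither can profitably deviate.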